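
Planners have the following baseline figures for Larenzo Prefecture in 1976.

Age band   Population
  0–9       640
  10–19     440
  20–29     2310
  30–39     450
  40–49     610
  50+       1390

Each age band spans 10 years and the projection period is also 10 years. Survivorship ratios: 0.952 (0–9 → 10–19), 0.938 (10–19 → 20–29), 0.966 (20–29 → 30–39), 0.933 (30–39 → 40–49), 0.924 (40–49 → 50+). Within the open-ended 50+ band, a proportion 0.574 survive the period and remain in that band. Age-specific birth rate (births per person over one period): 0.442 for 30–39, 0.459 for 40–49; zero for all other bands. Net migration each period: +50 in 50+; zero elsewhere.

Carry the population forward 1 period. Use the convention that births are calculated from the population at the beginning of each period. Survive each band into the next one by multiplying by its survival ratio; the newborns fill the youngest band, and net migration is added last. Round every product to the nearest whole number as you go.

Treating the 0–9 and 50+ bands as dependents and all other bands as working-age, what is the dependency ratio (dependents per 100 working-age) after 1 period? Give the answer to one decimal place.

51.5

Let group 1 be 0–9 through group 6 = 50+.
[period 1]
Births: 450 × 0.442 = 199 ; 610 × 0.459 = 280 ⇒ total 479
Group 2: 640 × 0.952 = 609
Group 3: 440 × 0.938 = 413
Group 4: 2310 × 0.966 = 2231
Group 5: 450 × 0.933 = 420
Group 6: 610 × 0.924 + 1390 × 0.574 = 564 + 798 = 1362
Net migration: Group 6 + 50 → 1412
→ [479, 609, 413, 2231, 420, 1412]
Dependents (band 0–9 + band 50+) = 479 + 1412 = 1891; working-age = 3673; ratio = 1891/3673 × 100 = 51.5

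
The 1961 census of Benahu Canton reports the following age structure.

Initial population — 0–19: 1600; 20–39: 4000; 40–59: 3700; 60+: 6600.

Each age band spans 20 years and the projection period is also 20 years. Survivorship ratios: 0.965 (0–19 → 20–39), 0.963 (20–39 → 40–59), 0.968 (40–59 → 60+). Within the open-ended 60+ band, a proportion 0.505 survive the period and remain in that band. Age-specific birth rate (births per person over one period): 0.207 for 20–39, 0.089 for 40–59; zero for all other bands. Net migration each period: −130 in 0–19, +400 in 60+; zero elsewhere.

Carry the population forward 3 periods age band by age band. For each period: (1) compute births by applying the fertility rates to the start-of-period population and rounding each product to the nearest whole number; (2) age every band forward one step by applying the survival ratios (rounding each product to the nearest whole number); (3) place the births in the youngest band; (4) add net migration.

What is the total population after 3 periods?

7465

[period 1]
Births: 4000 * 0.207 = 828 ; 3700 * 0.089 = 329 — total 1157
20–39: 1600 * 0.965 = 1544
40–59: 4000 * 0.963 = 3852
60+: 3700 * 0.968 + 6600 * 0.505 = 3582 + 3333 = 6915
Net migration: 0–19 − 130 → 1027; 60+ + 400 → 7315
Population now: 0–19=1027, 20–39=1544, 40–59=3852, 60+=7315
[period 2]
Births: 1544 * 0.207 = 320 ; 3852 * 0.089 = 343 — total 663
20–39: 1027 * 0.965 = 991
40–59: 1544 * 0.963 = 1487
60+: 3852 * 0.968 + 7315 * 0.505 = 3729 + 3694 = 7423
Net migration: 0–19 − 130 → 533; 60+ + 400 → 7823
Population now: 0–19=533, 20–39=991, 40–59=1487, 60+=7823
[period 3]
Births: 991 * 0.207 = 205 ; 1487 * 0.089 = 132 — total 337
20–39: 533 * 0.965 = 514
40–59: 991 * 0.963 = 954
60+: 1487 * 0.968 + 7823 * 0.505 = 1439 + 3951 = 5390
Net migration: 0–19 − 130 → 207; 60+ + 400 → 5790
Population now: 0–19=207, 20–39=514, 40–59=954, 60+=5790
Total after period 3: 207 + 514 + 954 + 5790 = 7465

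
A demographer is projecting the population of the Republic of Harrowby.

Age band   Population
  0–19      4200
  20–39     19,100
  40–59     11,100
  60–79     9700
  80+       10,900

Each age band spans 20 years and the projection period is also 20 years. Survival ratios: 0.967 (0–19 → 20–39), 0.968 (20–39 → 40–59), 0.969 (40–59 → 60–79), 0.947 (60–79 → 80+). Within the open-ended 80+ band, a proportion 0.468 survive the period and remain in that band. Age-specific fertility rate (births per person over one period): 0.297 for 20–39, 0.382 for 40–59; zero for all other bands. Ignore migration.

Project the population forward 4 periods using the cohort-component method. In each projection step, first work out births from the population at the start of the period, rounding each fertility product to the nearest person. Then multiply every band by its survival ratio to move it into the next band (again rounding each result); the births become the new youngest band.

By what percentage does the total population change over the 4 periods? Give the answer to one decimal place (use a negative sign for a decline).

-23.5

Period 1.
Births: 19100 × 0.297 = 5673, 11100 × 0.382 = 4240 — total 9913
20–39: 4200 × 0.967 = 4061
40–59: 19100 × 0.968 = 18489
60–79: 11100 × 0.969 = 10756
80+: 9700 × 0.947 + 10900 × 0.468 = 9186 + 5101 = 14287
End of period: [9913, 4061, 18489, 10756, 14287]
Period 2.
Births: 4061 × 0.297 = 1206, 18489 × 0.382 = 7063 — total 8269
20–39: 9913 × 0.967 = 9586
40–59: 4061 × 0.968 = 3931
60–79: 18489 × 0.969 = 17916
80+: 10756 × 0.947 + 14287 × 0.468 = 10186 + 6686 = 16872
End of period: [8269, 9586, 3931, 17916, 16872]
Period 3.
Births: 9586 × 0.297 = 2847, 3931 × 0.382 = 1502 — total 4349
20–39: 8269 × 0.967 = 7996
40–59: 9586 × 0.968 = 9279
60–79: 3931 × 0.969 = 3809
80+: 17916 × 0.947 + 16872 × 0.468 = 16966 + 7896 = 24862
End of period: [4349, 7996, 9279, 3809, 24862]
Period 4.
Births: 7996 × 0.297 = 2375, 9279 × 0.382 = 3545 — total 5920
20–39: 4349 × 0.967 = 4205
40–59: 7996 × 0.968 = 7740
60–79: 9279 × 0.969 = 8991
80+: 3809 × 0.947 + 24862 × 0.468 = 3607 + 11635 = 15242
End of period: [5920, 4205, 7740, 8991, 15242]
Total: 55000 → 42098; change = -12902; percentage change = -23.5%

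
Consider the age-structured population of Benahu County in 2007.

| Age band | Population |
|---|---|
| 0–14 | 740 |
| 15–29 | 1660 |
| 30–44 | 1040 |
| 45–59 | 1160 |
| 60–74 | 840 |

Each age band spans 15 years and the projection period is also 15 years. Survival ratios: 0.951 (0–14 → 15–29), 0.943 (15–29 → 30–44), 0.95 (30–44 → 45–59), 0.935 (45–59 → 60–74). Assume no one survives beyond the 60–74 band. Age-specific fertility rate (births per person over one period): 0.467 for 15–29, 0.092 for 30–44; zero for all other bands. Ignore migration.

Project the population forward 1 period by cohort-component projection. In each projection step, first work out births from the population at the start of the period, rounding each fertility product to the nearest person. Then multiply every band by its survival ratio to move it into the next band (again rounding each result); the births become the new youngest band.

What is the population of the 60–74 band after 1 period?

1085

— Period 1 —
Births: 1660 × 0.467 = 775, 1040 × 0.092 = 96 → 871
15–29: 740 × 0.951 = 704
30–44: 1660 × 0.943 = 1565
45–59: 1040 × 0.95 = 988
60–74: 1160 × 0.935 = 1085
Giving 871 / 704 / 1565 / 988 / 1085.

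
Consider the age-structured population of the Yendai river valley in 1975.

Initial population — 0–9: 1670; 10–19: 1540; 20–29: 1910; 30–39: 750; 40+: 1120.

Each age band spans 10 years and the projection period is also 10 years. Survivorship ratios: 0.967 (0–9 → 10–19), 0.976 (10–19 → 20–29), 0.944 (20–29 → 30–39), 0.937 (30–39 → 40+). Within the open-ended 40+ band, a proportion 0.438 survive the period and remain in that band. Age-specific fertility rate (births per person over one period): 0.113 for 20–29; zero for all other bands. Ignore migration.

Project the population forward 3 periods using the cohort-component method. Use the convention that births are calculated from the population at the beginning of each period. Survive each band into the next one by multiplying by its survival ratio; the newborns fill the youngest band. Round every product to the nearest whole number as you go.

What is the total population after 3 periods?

[period 1]
Births: 1910 × 0.113 = 216
10–19: 1670 × 0.967 = 1615
20–29: 1540 × 0.976 = 1503
30–39: 1910 × 0.944 = 1803
40+: 750 × 0.937 + 1120 × 0.438 = 703 + 491 = 1194
Population now: 0–9=216, 10–19=1615, 20–29=1503, 30–39=1803, 40+=1194
[period 2]
Births: 1503 × 0.113 = 170
10–19: 216 × 0.967 = 209
20–29: 1615 × 0.976 = 1576
30–39: 1503 × 0.944 = 1419
40+: 1803 × 0.937 + 1194 × 0.438 = 1689 + 523 = 2212
Population now: 0–9=170, 10–19=209, 20–29=1576, 30–39=1419, 40+=2212
[period 3]
Births: 1576 × 0.113 = 178
10–19: 170 × 0.967 = 164
20–29: 209 × 0.976 = 204
30–39: 1576 × 0.944 = 1488
40+: 1419 × 0.937 + 2212 × 0.438 = 1330 + 969 = 2299
Population now: 0–9=178, 10–19=164, 20–29=204, 30–39=1488, 40+=2299
Total after period 3: 178 + 164 + 204 + 1488 + 2299 = 4333

4333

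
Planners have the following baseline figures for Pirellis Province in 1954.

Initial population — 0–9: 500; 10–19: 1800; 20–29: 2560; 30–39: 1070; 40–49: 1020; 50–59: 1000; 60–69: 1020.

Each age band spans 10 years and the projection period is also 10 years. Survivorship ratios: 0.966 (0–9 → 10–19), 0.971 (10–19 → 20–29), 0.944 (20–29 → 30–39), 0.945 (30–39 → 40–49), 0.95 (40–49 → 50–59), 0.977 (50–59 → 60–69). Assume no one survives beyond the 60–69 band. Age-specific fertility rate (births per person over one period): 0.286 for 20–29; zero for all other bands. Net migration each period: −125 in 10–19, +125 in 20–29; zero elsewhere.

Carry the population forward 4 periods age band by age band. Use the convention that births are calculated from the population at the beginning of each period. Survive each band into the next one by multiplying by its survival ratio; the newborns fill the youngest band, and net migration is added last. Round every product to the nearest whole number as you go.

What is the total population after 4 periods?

5489

[period 1]
Births: 2560 × 0.286 = 732
10–19: 500 × 0.966 = 483
20–29: 1800 × 0.971 = 1748
30–39: 2560 × 0.944 = 2417
40–49: 1070 × 0.945 = 1011
50–59: 1020 × 0.95 = 969
60–69: 1000 × 0.977 = 977
Net migration: 10–19 − 125 → 358; 20–29 + 125 → 1873
End of period: [732, 358, 1873, 2417, 1011, 969, 977]
[period 2]
Births: 1873 × 0.286 = 536
10–19: 732 × 0.966 = 707
20–29: 358 × 0.971 = 348
30–39: 1873 × 0.944 = 1768
40–49: 2417 × 0.945 = 2284
50–59: 1011 × 0.95 = 960
60–69: 969 × 0.977 = 947
Net migration: 10–19 − 125 → 582; 20–29 + 125 → 473
End of period: [536, 582, 473, 1768, 2284, 960, 947]
[period 3]
Births: 473 × 0.286 = 135
10–19: 536 × 0.966 = 518
20–29: 582 × 0.971 = 565
30–39: 473 × 0.944 = 447
40–49: 1768 × 0.945 = 1671
50–59: 2284 × 0.95 = 2170
60–69: 960 × 0.977 = 938
Net migration: 10–19 − 125 → 393; 20–29 + 125 → 690
End of period: [135, 393, 690, 447, 1671, 2170, 938]
[period 4]
Births: 690 × 0.286 = 197
10–19: 135 × 0.966 = 130
20–29: 393 × 0.971 = 382
30–39: 690 × 0.944 = 651
40–49: 447 × 0.945 = 422
50–59: 1671 × 0.95 = 1587
60–69: 2170 × 0.977 = 2120
Net migration: 10–19 − 125 → 5; 20–29 + 125 → 507
End of period: [197, 5, 507, 651, 422, 1587, 2120]
Total after period 4: 197 + 5 + 507 + 651 + 422 + 1587 + 2120 = 5489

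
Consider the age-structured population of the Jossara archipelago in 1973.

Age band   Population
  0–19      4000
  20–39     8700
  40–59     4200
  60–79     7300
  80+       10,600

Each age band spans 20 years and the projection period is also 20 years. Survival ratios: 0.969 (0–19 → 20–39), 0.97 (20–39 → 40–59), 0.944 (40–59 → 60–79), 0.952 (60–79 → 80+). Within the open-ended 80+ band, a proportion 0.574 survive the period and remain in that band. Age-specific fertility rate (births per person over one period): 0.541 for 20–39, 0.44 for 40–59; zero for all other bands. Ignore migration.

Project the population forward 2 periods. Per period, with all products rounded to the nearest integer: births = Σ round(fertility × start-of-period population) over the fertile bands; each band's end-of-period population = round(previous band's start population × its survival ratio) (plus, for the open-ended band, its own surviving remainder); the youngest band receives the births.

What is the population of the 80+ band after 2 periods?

11257

Period 1:
Births: 8700 * 0.541 = 4707, 4200 * 0.44 = 1848 — total 6555
20–39: 4000 * 0.969 = 3876
40–59: 8700 * 0.97 = 8439
60–79: 4200 * 0.944 = 3965
80+: 7300 * 0.952 + 10600 * 0.574 = 6950 + 6084 = 13034
Population now: 0–19=6555, 20–39=3876, 40–59=8439, 60–79=3965, 80+=13034
Period 2:
Births: 3876 * 0.541 = 2097, 8439 * 0.44 = 3713 — total 5810
20–39: 6555 * 0.969 = 6352
40–59: 3876 * 0.97 = 3760
60–79: 8439 * 0.944 = 7966
80+: 3965 * 0.952 + 13034 * 0.574 = 3775 + 7482 = 11257
Population now: 0–19=5810, 20–39=6352, 40–59=3760, 60–79=7966, 80+=11257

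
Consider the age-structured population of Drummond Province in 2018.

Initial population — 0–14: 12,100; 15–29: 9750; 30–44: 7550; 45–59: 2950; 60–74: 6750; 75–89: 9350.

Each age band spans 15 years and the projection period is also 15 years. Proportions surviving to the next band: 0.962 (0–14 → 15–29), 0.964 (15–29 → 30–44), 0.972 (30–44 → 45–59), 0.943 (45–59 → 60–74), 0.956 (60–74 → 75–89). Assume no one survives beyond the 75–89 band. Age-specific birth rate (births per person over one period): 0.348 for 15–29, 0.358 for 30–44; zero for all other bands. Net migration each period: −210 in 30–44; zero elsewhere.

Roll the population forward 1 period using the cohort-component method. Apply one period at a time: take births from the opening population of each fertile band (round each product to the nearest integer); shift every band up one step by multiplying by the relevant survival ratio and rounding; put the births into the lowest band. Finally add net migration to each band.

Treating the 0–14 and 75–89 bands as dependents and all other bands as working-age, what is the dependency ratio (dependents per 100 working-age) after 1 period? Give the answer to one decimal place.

Period 1:
Births: 9750 × 0.348 = 3393  |  7550 × 0.358 = 2703 → 6096
15–29: 12100 × 0.962 = 11640
30–44: 9750 × 0.964 = 9399
45–59: 7550 × 0.972 = 7339
60–74: 2950 × 0.943 = 2782
75–89: 6750 × 0.956 = 6453
Net migration: 30–44 − 210 → 9189
Giving 6096 / 11640 / 9189 / 7339 / 2782 / 6453.
Dependents (band 0–14 + band 75–89) = 6096 + 6453 = 12549; working-age = 30950; ratio = 12549/30950 × 100 = 40.5

40.5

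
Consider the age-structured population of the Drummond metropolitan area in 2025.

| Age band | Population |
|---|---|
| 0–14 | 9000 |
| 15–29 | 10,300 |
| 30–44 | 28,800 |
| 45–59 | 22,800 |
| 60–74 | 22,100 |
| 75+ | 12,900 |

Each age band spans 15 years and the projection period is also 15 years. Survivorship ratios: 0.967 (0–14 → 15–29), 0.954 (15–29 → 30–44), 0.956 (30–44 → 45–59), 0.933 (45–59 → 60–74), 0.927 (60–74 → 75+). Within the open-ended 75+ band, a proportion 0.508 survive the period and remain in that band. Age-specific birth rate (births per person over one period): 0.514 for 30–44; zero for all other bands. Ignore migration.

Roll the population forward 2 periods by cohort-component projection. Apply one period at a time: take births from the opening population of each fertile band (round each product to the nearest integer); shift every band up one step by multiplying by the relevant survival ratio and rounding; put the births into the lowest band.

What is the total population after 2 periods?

96206

Call the groups 1 to 6, youngest first.
— Period 1 —
Births: 28800 * 0.514 = 14803
Group 2: 9000 * 0.967 = 8703
Group 3: 10300 * 0.954 = 9826
Group 4: 28800 * 0.956 = 27533
Group 5: 22800 * 0.933 = 21272
Group 6: 22100 * 0.927 + 12900 * 0.508 = 20487 + 6553 = 27040
Population now: 0–14=14803, 15–29=8703, 30–44=9826, 45–59=27533, 60–74=21272, 75+=27040
— Period 2 —
Births: 9826 * 0.514 = 5051
Group 2: 14803 * 0.967 = 14315
Group 3: 8703 * 0.954 = 8303
Group 4: 9826 * 0.956 = 9394
Group 5: 27533 * 0.933 = 25688
Group 6: 21272 * 0.927 + 27040 * 0.508 = 19719 + 13736 = 33455
Population now: 0–14=5051, 15–29=14315, 30–44=8303, 45–59=9394, 60–74=25688, 75+=33455
Total after period 2: 5051 + 14315 + 8303 + 9394 + 25688 + 33455 = 96206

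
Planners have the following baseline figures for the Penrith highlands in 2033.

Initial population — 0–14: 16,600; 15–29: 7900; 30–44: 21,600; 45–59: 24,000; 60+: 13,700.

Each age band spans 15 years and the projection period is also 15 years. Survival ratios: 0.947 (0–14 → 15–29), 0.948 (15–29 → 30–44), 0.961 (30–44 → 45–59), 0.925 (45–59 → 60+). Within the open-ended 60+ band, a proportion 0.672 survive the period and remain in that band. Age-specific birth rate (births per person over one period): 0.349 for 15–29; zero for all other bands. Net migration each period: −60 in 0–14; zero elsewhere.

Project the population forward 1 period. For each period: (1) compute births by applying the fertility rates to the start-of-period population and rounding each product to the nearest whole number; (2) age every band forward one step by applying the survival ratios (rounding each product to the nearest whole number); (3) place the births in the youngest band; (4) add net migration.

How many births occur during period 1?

After projecting period 1:
Births: 7900 × 0.349 = 2757
15–29: 16600 × 0.947 = 15720
30–44: 7900 × 0.948 = 7489
45–59: 21600 × 0.961 = 20758
60+: 24000 × 0.925 + 13700 × 0.672 = 22200 + 9206 = 31406
Net migration: 0–14 − 60 → 2697
→ [2697, 15720, 7489, 20758, 31406]

2757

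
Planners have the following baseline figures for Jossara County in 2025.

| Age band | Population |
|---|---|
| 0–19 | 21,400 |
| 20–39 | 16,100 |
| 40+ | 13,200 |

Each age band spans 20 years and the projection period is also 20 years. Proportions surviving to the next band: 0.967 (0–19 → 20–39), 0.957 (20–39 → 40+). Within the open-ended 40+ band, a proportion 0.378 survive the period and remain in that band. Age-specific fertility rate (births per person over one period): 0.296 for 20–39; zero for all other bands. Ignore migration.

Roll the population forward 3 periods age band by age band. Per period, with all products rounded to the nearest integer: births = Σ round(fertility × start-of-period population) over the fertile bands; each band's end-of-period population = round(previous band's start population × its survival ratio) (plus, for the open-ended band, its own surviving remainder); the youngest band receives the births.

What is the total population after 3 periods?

(Bands numbered youngest = 1 to oldest = 3.)
Period 1:
Births: 16100 × 0.296 = 4766
Band 2: 21400 × 0.967 = 20694
Band 3: 16100 × 0.957 + 13200 × 0.378 = 15408 + 4990 = 20398
Population now: 0–19=4766, 20–39=20694, 40+=20398
Period 2:
Births: 20694 × 0.296 = 6125
Band 2: 4766 × 0.967 = 4609
Band 3: 20694 × 0.957 + 20398 × 0.378 = 19804 + 7710 = 27514
Population now: 0–19=6125, 20–39=4609, 40+=27514
Period 3:
Births: 4609 × 0.296 = 1364
Band 2: 6125 × 0.967 = 5923
Band 3: 4609 × 0.957 + 27514 × 0.378 = 4411 + 10400 = 14811
Population now: 0–19=1364, 20–39=5923, 40+=14811
Total after period 3: 1364 + 5923 + 14811 = 22098

22098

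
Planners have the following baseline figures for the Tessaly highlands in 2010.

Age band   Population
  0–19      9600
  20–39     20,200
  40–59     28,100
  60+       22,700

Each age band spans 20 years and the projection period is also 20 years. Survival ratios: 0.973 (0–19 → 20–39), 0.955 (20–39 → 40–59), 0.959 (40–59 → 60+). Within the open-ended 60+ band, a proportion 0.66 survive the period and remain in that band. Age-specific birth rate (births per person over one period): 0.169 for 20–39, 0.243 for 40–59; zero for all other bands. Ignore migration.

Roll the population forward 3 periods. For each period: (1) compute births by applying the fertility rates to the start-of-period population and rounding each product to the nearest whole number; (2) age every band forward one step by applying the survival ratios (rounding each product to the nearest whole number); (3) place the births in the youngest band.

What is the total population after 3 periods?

58497

Call the groups 1 to 4, youngest first.
— Period 1 —
Births: 20200 × 0.169 = 3414  |  28100 × 0.243 = 6828 → 10242
Group 2: 9600 × 0.973 = 9341
Group 3: 20200 × 0.955 = 19291
Group 4: 28100 × 0.959 + 22700 × 0.66 = 26948 + 14982 = 41930
Population now: 0–19=10242, 20–39=9341, 40–59=19291, 60+=41930
— Period 2 —
Births: 9341 × 0.169 = 1579  |  19291 × 0.243 = 4688 → 6267
Group 2: 10242 × 0.973 = 9965
Group 3: 9341 × 0.955 = 8921
Group 4: 19291 × 0.959 + 41930 × 0.66 = 18500 + 27674 = 46174
Population now: 0–19=6267, 20–39=9965, 40–59=8921, 60+=46174
— Period 3 —
Births: 9965 × 0.169 = 1684  |  8921 × 0.243 = 2168 → 3852
Group 2: 6267 × 0.973 = 6098
Group 3: 9965 × 0.955 = 9517
Group 4: 8921 × 0.959 + 46174 × 0.66 = 8555 + 30475 = 39030
Population now: 0–19=3852, 20–39=6098, 40–59=9517, 60+=39030
Total after period 3: 3852 + 6098 + 9517 + 39030 = 58497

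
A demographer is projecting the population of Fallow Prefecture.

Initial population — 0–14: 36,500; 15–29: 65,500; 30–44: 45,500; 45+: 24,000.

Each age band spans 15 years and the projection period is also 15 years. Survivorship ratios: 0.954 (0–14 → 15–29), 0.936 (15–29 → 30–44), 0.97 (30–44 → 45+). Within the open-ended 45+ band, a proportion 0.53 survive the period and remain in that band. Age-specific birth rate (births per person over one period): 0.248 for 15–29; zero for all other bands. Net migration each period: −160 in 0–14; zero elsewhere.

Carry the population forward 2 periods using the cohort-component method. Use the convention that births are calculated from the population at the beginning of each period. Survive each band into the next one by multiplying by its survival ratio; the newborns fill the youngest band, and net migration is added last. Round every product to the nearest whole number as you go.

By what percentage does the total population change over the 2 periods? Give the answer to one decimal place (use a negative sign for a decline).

— Period 1 —
Births: 65500 × 0.248 = 16244
15–29: 36500 × 0.954 = 34821
30–44: 65500 × 0.936 = 61308
45+: 45500 × 0.97 + 24000 × 0.53 = 44135 + 12720 = 56855
Net migration: 0–14 − 160 → 16084
Population now: 0–14=16084, 15–29=34821, 30–44=61308, 45+=56855
— Period 2 —
Births: 34821 × 0.248 = 8636
15–29: 16084 × 0.954 = 15344
30–44: 34821 × 0.936 = 32592
45+: 61308 × 0.97 + 56855 × 0.53 = 59469 + 30133 = 89602
Net migration: 0–14 − 160 → 8476
Population now: 0–14=8476, 15–29=15344, 30–44=32592, 45+=89602
Total: 171500 → 146014; change = -25486; percentage change = -14.9%

-14.9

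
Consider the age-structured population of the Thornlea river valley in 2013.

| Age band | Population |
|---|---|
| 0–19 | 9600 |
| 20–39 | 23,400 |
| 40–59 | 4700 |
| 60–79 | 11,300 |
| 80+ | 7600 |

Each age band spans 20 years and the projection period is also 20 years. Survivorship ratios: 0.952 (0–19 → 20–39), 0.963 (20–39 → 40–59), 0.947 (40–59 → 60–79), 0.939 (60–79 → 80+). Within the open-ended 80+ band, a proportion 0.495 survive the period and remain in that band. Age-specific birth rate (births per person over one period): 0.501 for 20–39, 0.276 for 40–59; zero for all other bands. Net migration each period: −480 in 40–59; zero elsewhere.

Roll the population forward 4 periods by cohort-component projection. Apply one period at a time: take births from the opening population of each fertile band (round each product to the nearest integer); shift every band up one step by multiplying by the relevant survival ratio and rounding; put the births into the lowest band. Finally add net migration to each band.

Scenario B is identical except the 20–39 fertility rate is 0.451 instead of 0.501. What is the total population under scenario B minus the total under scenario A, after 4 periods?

-3502

(Bands numbered youngest = 1 to oldest = 5.)
After projecting period 1:
Births: 23400 × 0.501 = 11723 ; 4700 × 0.276 = 1297 → total 13020
Band 2: 9600 × 0.952 = 9139
Band 3: 23400 × 0.963 = 22534
Band 4: 4700 × 0.947 = 4451
Band 5: 11300 × 0.939 + 7600 × 0.495 = 10611 + 3762 = 14373
Net migration: Band 3 − 480 → 22054
End of period: [13020, 9139, 22054, 4451, 14373]
After projecting period 2:
Births: 9139 × 0.501 = 4579 ; 22054 × 0.276 = 6087 → total 10666
Band 2: 13020 × 0.952 = 12395
Band 3: 9139 × 0.963 = 8801
Band 4: 22054 × 0.947 = 20885
Band 5: 4451 × 0.939 + 14373 × 0.495 = 4179 + 7115 = 11294
Net migration: Band 3 − 480 → 8321
End of period: [10666, 12395, 8321, 20885, 11294]
After projecting period 3:
Births: 12395 × 0.501 = 6210 ; 8321 × 0.276 = 2297 → total 8507
Band 2: 10666 × 0.952 = 10154
Band 3: 12395 × 0.963 = 11936
Band 4: 8321 × 0.947 = 7880
Band 5: 20885 × 0.939 + 11294 × 0.495 = 19611 + 5591 = 25202
Net migration: Band 3 − 480 → 11456
End of period: [8507, 10154, 11456, 7880, 25202]
After projecting period 4:
Births: 10154 × 0.501 = 5087 ; 11456 × 0.276 = 3162 → total 8249
Band 2: 8507 × 0.952 = 8099
Band 3: 10154 × 0.963 = 9778
Band 4: 11456 × 0.947 = 10849
Band 5: 7880 × 0.939 + 25202 × 0.495 = 7399 + 12475 = 19874
Net migration: Band 3 − 480 → 9298
End of period: [8249, 8099, 9298, 10849, 19874]
Scenario A total after 4 periods: 56369
Scenario B projection —
After projecting period 1:
Births: 23400 × 0.451 = 10553 ; 4700 × 0.276 = 1297 → total 11850
Band 2: 9600 × 0.952 = 9139
Band 3: 23400 × 0.963 = 22534
Band 4: 4700 × 0.947 = 4451
Band 5: 11300 × 0.939 + 7600 × 0.495 = 10611 + 3762 = 14373
Net migration: Band 3 − 480 → 22054
End of period: [11850, 9139, 22054, 4451, 14373]
After projecting period 2:
Births: 9139 × 0.451 = 4122 ; 22054 × 0.276 = 6087 → total 10209
Band 2: 11850 × 0.952 = 11281
Band 3: 9139 × 0.963 = 8801
Band 4: 22054 × 0.947 = 20885
Band 5: 4451 × 0.939 + 14373 × 0.495 = 4179 + 7115 = 11294
Net migration: Band 3 − 480 → 8321
End of period: [10209, 11281, 8321, 20885, 11294]
After projecting period 3:
Births: 11281 × 0.451 = 5088 ; 8321 × 0.276 = 2297 → total 7385
Band 2: 10209 × 0.952 = 9719
Band 3: 11281 × 0.963 = 10864
Band 4: 8321 × 0.947 = 7880
Band 5: 20885 × 0.939 + 11294 × 0.495 = 19611 + 5591 = 25202
Net migration: Band 3 − 480 → 10384
End of period: [7385, 9719, 10384, 7880, 25202]
After projecting period 4:
Births: 9719 × 0.451 = 4383 ; 10384 × 0.276 = 2866 → total 7249
Band 2: 7385 × 0.952 = 7031
Band 3: 9719 × 0.963 = 9359
Band 4: 10384 × 0.947 = 9834
Band 5: 7880 × 0.939 + 25202 × 0.495 = 7399 + 12475 = 19874
Net migration: Band 3 − 480 → 8879
End of period: [7249, 7031, 8879, 9834, 19874]
Scenario B total after 4 periods: 52867
Difference B − A = 52867 − 56369 = -3502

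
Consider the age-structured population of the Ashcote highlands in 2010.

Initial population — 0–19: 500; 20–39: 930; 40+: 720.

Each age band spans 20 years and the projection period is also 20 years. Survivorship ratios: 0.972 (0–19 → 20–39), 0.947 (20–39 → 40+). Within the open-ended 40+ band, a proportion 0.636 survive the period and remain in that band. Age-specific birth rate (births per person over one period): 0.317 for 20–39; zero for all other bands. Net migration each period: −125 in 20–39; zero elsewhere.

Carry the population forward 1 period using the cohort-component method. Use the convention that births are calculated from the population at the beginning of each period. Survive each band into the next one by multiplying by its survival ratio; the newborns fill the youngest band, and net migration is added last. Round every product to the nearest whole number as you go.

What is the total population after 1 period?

1995

[period 1]
Births: 930 × 0.317 = 295
20–39: 500 × 0.972 = 486
40+: 930 × 0.947 + 720 × 0.636 = 881 + 458 = 1339
Net migration: 20–39 − 125 → 361
Population now: 0–19=295, 20–39=361, 40+=1339
Total after period 1: 295 + 361 + 1339 = 1995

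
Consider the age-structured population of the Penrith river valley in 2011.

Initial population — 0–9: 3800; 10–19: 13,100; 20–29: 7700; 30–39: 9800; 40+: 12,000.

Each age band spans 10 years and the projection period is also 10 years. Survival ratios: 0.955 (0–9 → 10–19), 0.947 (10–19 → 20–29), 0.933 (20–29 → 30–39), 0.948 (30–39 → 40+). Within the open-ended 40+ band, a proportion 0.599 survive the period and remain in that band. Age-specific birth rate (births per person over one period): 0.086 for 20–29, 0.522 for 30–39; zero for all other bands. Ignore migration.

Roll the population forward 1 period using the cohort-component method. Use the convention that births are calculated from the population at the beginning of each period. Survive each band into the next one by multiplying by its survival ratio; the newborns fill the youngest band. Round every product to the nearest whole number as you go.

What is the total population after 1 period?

(Bands numbered youngest = 1 to oldest = 5.)
After projecting period 1:
Births: 7700 × 0.086 = 662 ; 9800 × 0.522 = 5116 — total 5778
Band 2: 3800 × 0.955 = 3629
Band 3: 13100 × 0.947 = 12406
Band 4: 7700 × 0.933 = 7184
Band 5: 9800 × 0.948 + 12000 × 0.599 = 9290 + 7188 = 16478
Population now: 0–9=5778, 10–19=3629, 20–29=12406, 30–39=7184, 40+=16478
Total after period 1: 5778 + 3629 + 12406 + 7184 + 16478 = 45475

45475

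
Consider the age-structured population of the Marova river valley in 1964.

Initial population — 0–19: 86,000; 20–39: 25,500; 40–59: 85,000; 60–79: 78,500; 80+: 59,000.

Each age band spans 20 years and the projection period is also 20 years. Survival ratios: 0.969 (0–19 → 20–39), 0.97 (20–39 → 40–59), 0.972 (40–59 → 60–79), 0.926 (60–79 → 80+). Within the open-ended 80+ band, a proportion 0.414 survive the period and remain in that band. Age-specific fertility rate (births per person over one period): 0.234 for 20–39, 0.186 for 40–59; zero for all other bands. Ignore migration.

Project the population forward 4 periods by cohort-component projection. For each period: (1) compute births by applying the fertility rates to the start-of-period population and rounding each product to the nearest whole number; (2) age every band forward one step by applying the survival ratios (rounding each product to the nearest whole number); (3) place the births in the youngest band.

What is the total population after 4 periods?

Period 1.
Births: 25500 × 0.234 = 5967  |  85000 × 0.186 = 15810 — total 21777
20–39: 86000 × 0.969 = 83334
40–59: 25500 × 0.97 = 24735
60–79: 85000 × 0.972 = 82620
80+: 78500 × 0.926 + 59000 × 0.414 = 72691 + 24426 = 97117
End of period: [21777, 83334, 24735, 82620, 97117]
Period 2.
Births: 83334 × 0.234 = 19500  |  24735 × 0.186 = 4601 — total 24101
20–39: 21777 × 0.969 = 21102
40–59: 83334 × 0.97 = 80834
60–79: 24735 × 0.972 = 24042
80+: 82620 × 0.926 + 97117 × 0.414 = 76506 + 40206 = 116712
End of period: [24101, 21102, 80834, 24042, 116712]
Period 3.
Births: 21102 × 0.234 = 4938  |  80834 × 0.186 = 15035 — total 19973
20–39: 24101 × 0.969 = 23354
40–59: 21102 × 0.97 = 20469
60–79: 80834 × 0.972 = 78571
80+: 24042 × 0.926 + 116712 × 0.414 = 22263 + 48319 = 70582
End of period: [19973, 23354, 20469, 78571, 70582]
Period 4.
Births: 23354 × 0.234 = 5465  |  20469 × 0.186 = 3807 — total 9272
20–39: 19973 × 0.969 = 19354
40–59: 23354 × 0.97 = 22653
60–79: 20469 × 0.972 = 19896
80+: 78571 × 0.926 + 70582 × 0.414 = 72757 + 29221 = 101978
End of period: [9272, 19354, 22653, 19896, 101978]
Total after period 4: 9272 + 19354 + 22653 + 19896 + 101978 = 173153

173153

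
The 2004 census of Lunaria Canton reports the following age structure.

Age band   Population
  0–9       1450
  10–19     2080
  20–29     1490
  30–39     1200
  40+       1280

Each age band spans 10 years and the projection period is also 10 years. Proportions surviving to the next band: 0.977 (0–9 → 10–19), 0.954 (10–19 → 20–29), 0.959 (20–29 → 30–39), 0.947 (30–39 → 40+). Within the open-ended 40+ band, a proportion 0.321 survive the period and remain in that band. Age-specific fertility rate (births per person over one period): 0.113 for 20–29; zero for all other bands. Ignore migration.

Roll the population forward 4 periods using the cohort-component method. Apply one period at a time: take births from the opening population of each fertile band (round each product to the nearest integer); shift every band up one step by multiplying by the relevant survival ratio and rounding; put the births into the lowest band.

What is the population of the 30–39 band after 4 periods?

Numbering the bands 1..5 from youngest to oldest:
Period 1.
Births: 1490 × 0.113 = 168
Band 2: 1450 × 0.977 = 1417
Band 3: 2080 × 0.954 = 1984
Band 4: 1490 × 0.959 = 1429
Band 5: 1200 × 0.947 + 1280 × 0.321 = 1136 + 411 = 1547
Giving 168 / 1417 / 1984 / 1429 / 1547.
Period 2.
Births: 1984 × 0.113 = 224
Band 2: 168 × 0.977 = 164
Band 3: 1417 × 0.954 = 1352
Band 4: 1984 × 0.959 = 1903
Band 5: 1429 × 0.947 + 1547 × 0.321 = 1353 + 497 = 1850
Giving 224 / 164 / 1352 / 1903 / 1850.
Period 3.
Births: 1352 × 0.113 = 153
Band 2: 224 × 0.977 = 219
Band 3: 164 × 0.954 = 156
Band 4: 1352 × 0.959 = 1297
Band 5: 1903 × 0.947 + 1850 × 0.321 = 1802 + 594 = 2396
Giving 153 / 219 / 156 / 1297 / 2396.
Period 4.
Births: 156 × 0.113 = 18
Band 2: 153 × 0.977 = 149
Band 3: 219 × 0.954 = 209
Band 4: 156 × 0.959 = 150
Band 5: 1297 × 0.947 + 2396 × 0.321 = 1228 + 769 = 1997
Giving 18 / 149 / 209 / 150 / 1997.

150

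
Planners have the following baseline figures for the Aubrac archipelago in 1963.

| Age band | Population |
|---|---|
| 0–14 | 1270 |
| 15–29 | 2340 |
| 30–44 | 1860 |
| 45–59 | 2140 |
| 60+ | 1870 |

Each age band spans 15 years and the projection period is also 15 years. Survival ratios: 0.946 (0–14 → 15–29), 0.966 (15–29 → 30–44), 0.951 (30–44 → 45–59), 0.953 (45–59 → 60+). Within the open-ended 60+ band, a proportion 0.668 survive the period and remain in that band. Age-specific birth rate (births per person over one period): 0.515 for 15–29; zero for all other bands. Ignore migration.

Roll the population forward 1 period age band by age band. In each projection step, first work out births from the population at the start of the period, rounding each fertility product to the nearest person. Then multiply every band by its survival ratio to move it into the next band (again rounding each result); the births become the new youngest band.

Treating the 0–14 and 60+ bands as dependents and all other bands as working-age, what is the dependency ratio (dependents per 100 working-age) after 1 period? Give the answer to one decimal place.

Period 1:
Births: 2340 × 0.515 = 1205
15–29: 1270 × 0.946 = 1201
30–44: 2340 × 0.966 = 2260
45–59: 1860 × 0.951 = 1769
60+: 2140 × 0.953 + 1870 × 0.668 = 2039 + 1249 = 3288
Population now: 0–14=1205, 15–29=1201, 30–44=2260, 45–59=1769, 60+=3288
Dependents (band 0–14 + band 60+) = 1205 + 3288 = 4493; working-age = 5230; ratio = 4493/5230 × 100 = 85.9

85.9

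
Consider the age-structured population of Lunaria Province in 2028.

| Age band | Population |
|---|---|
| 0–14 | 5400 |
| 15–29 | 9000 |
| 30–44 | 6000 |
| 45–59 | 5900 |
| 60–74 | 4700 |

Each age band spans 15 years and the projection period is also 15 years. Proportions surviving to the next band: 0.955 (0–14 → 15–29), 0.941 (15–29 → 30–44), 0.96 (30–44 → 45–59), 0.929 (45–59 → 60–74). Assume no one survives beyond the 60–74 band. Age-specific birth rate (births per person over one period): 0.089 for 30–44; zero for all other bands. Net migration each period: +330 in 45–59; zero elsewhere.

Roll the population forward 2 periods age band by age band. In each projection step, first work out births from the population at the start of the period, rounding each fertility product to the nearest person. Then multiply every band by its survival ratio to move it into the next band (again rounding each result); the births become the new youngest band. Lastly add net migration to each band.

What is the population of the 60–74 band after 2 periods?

Call the bands 1 to 5, youngest first.
[period 1]
Births: 6000 × 0.089 = 534
Band 2: 5400 × 0.955 = 5157
Band 3: 9000 × 0.941 = 8469
Band 4: 6000 × 0.96 = 5760
Band 5: 5900 × 0.929 = 5481
Net migration: Band 4 + 330 → 6090
End of period: [534, 5157, 8469, 6090, 5481]
[period 2]
Births: 8469 × 0.089 = 754
Band 2: 534 × 0.955 = 510
Band 3: 5157 × 0.941 = 4853
Band 4: 8469 × 0.96 = 8130
Band 5: 6090 × 0.929 = 5658
Net migration: Band 4 + 330 → 8460
End of period: [754, 510, 4853, 8460, 5658]

5658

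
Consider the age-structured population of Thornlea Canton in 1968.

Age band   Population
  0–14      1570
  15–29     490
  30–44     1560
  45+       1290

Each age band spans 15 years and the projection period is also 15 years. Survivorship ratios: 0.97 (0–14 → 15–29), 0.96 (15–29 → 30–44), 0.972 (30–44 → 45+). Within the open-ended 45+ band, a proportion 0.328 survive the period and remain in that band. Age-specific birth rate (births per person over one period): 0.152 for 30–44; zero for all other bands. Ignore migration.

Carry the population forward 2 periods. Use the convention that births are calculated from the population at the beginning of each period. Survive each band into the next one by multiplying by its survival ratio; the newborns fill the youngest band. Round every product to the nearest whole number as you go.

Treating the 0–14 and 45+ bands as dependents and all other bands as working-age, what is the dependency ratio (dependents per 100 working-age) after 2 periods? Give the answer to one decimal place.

68.8

Call the groups 1 to 4, youngest first.
[period 1]
Births: 1560 × 0.152 = 237
Group 2: 1570 × 0.97 = 1523
Group 3: 490 × 0.96 = 470
Group 4: 1560 × 0.972 + 1290 × 0.328 = 1516 + 423 = 1939
Giving 237 / 1523 / 470 / 1939.
[period 2]
Births: 470 × 0.152 = 71
Group 2: 237 × 0.97 = 230
Group 3: 1523 × 0.96 = 1462
Group 4: 470 × 0.972 + 1939 × 0.328 = 457 + 636 = 1093
Giving 71 / 230 / 1462 / 1093.
Dependents (band 0–14 + band 45+) = 71 + 1093 = 1164; working-age = 1692; ratio = 1164/1692 × 100 = 68.8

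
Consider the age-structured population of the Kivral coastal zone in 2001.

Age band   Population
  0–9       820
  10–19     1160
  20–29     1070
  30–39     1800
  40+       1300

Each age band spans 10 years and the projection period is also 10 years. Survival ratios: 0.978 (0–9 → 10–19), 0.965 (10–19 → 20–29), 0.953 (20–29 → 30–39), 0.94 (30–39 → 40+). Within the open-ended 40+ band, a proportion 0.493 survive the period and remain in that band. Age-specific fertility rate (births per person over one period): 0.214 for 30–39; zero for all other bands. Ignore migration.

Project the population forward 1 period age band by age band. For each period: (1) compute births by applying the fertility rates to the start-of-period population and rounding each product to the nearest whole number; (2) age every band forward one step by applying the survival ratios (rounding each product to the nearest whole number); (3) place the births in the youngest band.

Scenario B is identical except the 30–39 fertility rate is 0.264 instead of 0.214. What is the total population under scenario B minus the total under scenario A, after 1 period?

90

Numbering the groups 1..5 from youngest to oldest:
Period 1:
Births: 1800 * 0.214 = 385
Group 2: 820 * 0.978 = 802
Group 3: 1160 * 0.965 = 1119
Group 4: 1070 * 0.953 = 1020
Group 5: 1800 * 0.94 + 1300 * 0.493 = 1692 + 641 = 2333
Giving 385 / 802 / 1119 / 1020 / 2333.
Scenario A total after 1 period: 5659
Scenario B projection —
Period 1:
Births: 1800 * 0.264 = 475
Group 2: 820 * 0.978 = 802
Group 3: 1160 * 0.965 = 1119
Group 4: 1070 * 0.953 = 1020
Group 5: 1800 * 0.94 + 1300 * 0.493 = 1692 + 641 = 2333
Giving 475 / 802 / 1119 / 1020 / 2333.
Scenario B total after 1 period: 5749
Difference B − A = 5749 − 5659 = 90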